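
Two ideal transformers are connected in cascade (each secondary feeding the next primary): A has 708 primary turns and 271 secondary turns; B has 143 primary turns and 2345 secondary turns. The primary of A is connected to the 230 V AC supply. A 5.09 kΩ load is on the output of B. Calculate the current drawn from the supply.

Secondary of A: V = 230.00 × 271/708 = 88.037 V.
Secondary of B: V = 88.037 × 2345/143 = 1443.7 V.
I_load = 1443.7/5090 = 0.28363 A, so P_out = 1443.7 × 0.28363 = 409.47 W.
All ideal ⇒ P_in = P_out, so I_supply = 409.47/230 = 1.78 A.

I_supply ≈ 1.78 A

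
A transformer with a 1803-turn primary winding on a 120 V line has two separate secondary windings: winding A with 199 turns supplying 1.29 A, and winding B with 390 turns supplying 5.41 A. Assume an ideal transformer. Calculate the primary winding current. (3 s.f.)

I_p ≈ 1.31 A

V_A = 120 × 199/1803 = 13.245 V; V_B = 120 × 390/1803 = 25.957 V.
P_out = V_A I_A + V_B I_B = 13.245×1.29 + 25.957×5.41 = 17.086 + 140.43 = 157.51 W.
Ideal ⇒ P_in = P_out, so I_p = P_out/V_p = 157.51/120 = 1.31 A.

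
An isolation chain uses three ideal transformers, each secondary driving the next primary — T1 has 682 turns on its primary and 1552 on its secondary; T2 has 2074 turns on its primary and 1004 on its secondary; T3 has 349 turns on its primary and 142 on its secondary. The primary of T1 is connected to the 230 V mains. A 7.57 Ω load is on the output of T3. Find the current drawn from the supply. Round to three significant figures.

I_supply ≈ 6.10 A

Secondary of T1: V = 230.00 × 1552/682 = 523.40 V.
Secondary of T2: V = 523.40 × 1004/2074 = 253.37 V.
Secondary of T3: V = 253.37 × 142/349 = 103.09 V.
I_load = 103.09/7.57 = 13.618 A, so P_out = 103.09 × 13.618 = 1403.9 W.
All ideal ⇒ P_in = P_out, so I_supply = 1403.9/230 = 6.10 A.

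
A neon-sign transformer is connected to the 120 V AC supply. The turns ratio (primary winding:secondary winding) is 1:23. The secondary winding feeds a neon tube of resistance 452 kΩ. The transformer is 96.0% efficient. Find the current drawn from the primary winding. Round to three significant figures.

I_p ≈ 0.146 A

V_s = 120 × 23/1 = 2760.0 V.
I_s = V_s/R = 2760.0/452000 = 0.0061062 A.
P_out = V_s I_s = 2760.0 × 0.0061062 = 16.853 W.
P_in = P_out/η = 16.853/0.960 = 17.555 W.
I_p = P_in/V_p = 17.555/120 = 0.146 A.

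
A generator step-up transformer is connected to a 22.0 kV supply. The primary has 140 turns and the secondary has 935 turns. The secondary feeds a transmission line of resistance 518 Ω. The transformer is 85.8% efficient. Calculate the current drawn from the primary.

I_p ≈ 2210 A

V_s = 22000 × 935/140 = 146930 V.
I_s = V_s/R = 146930/518 = 283.65 A.
P_out = V_s I_s = 146930 × 283.65 = 4.1676×10^7 W.
P_in = P_out/η = 4.1676×10^7/0.858 = 4.8573×10^7 W.
I_p = P_in/V_p = 4.8573×10^7/22000 = 2210 A.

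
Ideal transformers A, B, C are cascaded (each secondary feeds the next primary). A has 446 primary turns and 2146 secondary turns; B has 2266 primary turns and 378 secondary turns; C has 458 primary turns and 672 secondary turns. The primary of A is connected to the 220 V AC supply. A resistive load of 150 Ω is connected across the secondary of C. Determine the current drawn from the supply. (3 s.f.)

After A: V = 220.00 × 2146/446 = 1058.6 V.
After B: V = 1058.6 × 378/2266 = 176.58 V.
After C: V = 176.58 × 672/458 = 259.09 V.
I_load = 259.09/150 = 1.7273 A, so P_out = 259.09 × 1.7273 = 447.52 W.
All ideal ⇒ P_in = P_out, so I_supply = 447.52/220 = 2.03 A.

I_supply ≈ 2.03 A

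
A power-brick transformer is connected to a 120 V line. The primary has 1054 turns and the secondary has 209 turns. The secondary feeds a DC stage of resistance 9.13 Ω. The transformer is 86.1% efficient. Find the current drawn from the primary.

I_p ≈ 0.600 A

V_s = 120 × 209/1054 = 23.795 V.
I_s = V_s/R = 23.795/9.13 = 2.6063 A.
P_out = V_s I_s = 23.795 × 2.6063 = 62.016 W.
P_in = P_out/η = 62.016/0.861 = 72.028 W.
I_p = P_in/V_p = 72.028/120 = 0.600 A.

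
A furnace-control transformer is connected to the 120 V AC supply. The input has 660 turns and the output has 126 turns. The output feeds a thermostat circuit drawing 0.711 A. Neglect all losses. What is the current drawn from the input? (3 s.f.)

I_in ≈ 0.136 A

For an ideal transformer I_in N_in = I_out N_out, so I_in = 0.711 × 126/660 = 0.136 A.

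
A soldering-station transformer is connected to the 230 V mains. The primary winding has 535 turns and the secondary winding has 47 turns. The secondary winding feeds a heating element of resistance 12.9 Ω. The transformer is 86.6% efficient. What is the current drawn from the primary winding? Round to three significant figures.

V_s = 230 × 47/535 = 20.206 V.
I_s = V_s/R = 20.206/12.9 = 1.5663 A.
P_out = V_s I_s = 20.206 × 1.5663 = 31.649 W.
P_in = P_out/η = 31.649/0.866 = 36.546 W.
I_p = P_in/V_p = 36.546/230 = 0.159 A.

I_p ≈ 0.159 A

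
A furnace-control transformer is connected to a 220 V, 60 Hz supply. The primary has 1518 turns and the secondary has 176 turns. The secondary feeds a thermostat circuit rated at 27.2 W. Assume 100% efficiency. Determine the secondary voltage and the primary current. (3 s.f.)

V_s = V_p × N_s/N_p = 220 × 176/1518 = 25.507 V.
I_s = P/V_s = 27.2/25.507 = 1.0664 A.
I_p = I_s × N_s/N_p = 1.0664 × 176/1518 = 0.124 A.

V_s ≈ 25.5 V, I_p ≈ 0.124 A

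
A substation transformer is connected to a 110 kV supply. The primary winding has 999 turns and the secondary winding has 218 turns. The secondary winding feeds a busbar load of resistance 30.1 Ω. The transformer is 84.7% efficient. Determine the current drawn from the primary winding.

I_p ≈ 205 A

V_s = 110000 × 218/999 = 24004 V.
I_s = V_s/R = 24004/30.1 = 797.48 A.
P_out = V_s I_s = 24004 × 797.48 = 1.9143×10^7 W.
P_in = P_out/η = 1.9143×10^7/0.847 = 2.2600×10^7 W.
I_p = P_in/V_p = 2.2600×10^7/110000 = 205 A.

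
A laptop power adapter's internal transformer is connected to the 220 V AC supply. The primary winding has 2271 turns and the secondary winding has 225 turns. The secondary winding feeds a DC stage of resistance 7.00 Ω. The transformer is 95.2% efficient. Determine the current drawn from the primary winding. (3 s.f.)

I_p ≈ 0.324 A

V_s = 220 × 225/2271 = 21.797 V.
I_s = V_s/R = 21.797/7.00 = 3.1138 A.
P_out = V_s I_s = 21.797 × 3.1138 = 67.870 W.
P_in = P_out/η = 67.870/0.952 = 71.292 W.
I_p = P_in/V_p = 71.292/220 = 0.324 A.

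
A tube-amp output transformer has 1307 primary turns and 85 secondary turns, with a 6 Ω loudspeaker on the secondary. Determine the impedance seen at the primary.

Z_p = (N_p/N_s)² × Z_s = (1307/85)² × 6 = 1420 Ω.

Z_p ≈ 1420 Ω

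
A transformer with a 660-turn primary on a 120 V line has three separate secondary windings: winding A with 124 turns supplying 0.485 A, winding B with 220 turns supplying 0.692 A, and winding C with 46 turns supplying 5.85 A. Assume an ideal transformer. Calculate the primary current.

I_p ≈ 0.730 A

V_A = 120 × 124/660 = 22.545 V; V_B = 120 × 220/660 = 40.000 V; V_C = 120 × 46/660 = 8.3636 V.
P_out = V_A I_A + V_B I_B + V_C I_C = 22.545×0.485 + 40.000×0.692 + 8.3636×5.85 = 10.935 + 27.680 + 48.927 = 87.542 W.
Ideal ⇒ P_in = P_out, so I_p = P_out/V_p = 87.542/120 = 0.730 A.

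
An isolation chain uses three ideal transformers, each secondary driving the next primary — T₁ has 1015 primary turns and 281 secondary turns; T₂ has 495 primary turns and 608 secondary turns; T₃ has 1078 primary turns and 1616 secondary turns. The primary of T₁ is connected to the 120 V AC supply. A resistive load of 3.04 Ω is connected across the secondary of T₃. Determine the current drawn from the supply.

I_supply ≈ 10.3 A

After T₁: V = 120.00 × 281/1015 = 33.222 V.
After T₂: V = 33.222 × 608/495 = 40.806 V.
After T₃: V = 40.806 × 1616/1078 = 61.171 V.
I_load = 61.171/3.04 = 20.122 A, so P_out = 61.171 × 20.122 = 1230.9 W.
All ideal ⇒ P_in = P_out, so I_supply = 1230.9/120 = 10.3 A.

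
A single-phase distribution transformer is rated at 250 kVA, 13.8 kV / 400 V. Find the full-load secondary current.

I_s = S/V_s = 250000/400 = 625 A.

I_s ≈ 625 A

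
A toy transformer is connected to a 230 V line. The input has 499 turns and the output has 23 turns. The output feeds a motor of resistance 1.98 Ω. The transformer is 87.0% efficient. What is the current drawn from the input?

I_in ≈ 0.284 A

V_out = 230 × 23/499 = 10.601 V.
I_out = V_out/R = 10.601/1.98 = 5.3541 A.
P_out = V_out I_out = 10.601 × 5.3541 = 56.760 W.
P_in = P_out/η = 56.760/0.870 = 65.242 W.
I_in = P_in/V_in = 65.242/230 = 0.284 A.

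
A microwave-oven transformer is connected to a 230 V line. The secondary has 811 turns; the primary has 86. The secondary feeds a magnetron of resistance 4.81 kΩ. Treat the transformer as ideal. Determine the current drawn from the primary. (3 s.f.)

I_p ≈ 4.25 A

V_s = V_p × N_s/N_p = 230 × 811/86 = 2169.0 V.
I_s = V_s/R = 2169.0/4810 = 0.45093 A.
For an ideal transformer I_p N_p = I_s N_s, so I_p = 0.45093 × 811/86 = 4.25 A.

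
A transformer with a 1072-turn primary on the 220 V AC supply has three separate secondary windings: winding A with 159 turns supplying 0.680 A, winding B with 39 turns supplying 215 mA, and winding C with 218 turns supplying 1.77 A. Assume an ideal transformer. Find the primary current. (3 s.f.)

I_p ≈ 0.469 A

V_A = 220 × 159/1072 = 32.631 V; V_B = 220 × 39/1072 = 8.0037 V; V_C = 220 × 218/1072 = 44.739 V.
P_out = V_A I_A + V_B I_B + V_C I_C = 32.631×0.680 + 8.0037×0.215 + 44.739×1.77 = 22.189 + 1.7208 + 79.188 = 103.10 W.
Ideal ⇒ P_in = P_out, so I_p = P_out/V_p = 103.10/220 = 0.469 A.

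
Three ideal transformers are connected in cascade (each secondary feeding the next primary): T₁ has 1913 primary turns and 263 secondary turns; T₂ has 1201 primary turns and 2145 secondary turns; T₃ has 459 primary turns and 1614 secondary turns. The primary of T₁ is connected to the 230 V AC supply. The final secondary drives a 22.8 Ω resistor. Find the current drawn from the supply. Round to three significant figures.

After T₁: V = 230.00 × 263/1913 = 31.620 V.
After T₂: V = 31.620 × 2145/1201 = 56.475 V.
After T₃: V = 56.475 × 1614/459 = 198.58 V.
I_load = 198.58/22.8 = 8.7098 A, so P_out = 198.58 × 8.7098 = 1729.6 W.
All ideal ⇒ P_in = P_out, so I_supply = 1729.6/230 = 7.52 A.

I_supply ≈ 7.52 A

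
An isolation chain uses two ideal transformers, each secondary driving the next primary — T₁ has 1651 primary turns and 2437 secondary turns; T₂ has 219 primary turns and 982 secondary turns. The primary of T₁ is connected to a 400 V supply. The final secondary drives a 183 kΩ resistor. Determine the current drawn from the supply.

I_supply ≈ 0.0958 A

After T₁: V = 400.00 × 2437/1651 = 590.43 V.
After T₂: V = 590.43 × 982/219 = 2647.5 V.
I_load = 2647.5/183000 = 0.014467 A, so P_out = 2647.5 × 0.014467 = 38.302 W.
All ideal ⇒ P_in = P_out, so I_supply = 38.302/400 = 0.0958 A.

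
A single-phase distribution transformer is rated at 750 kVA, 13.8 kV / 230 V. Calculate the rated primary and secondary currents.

I_p = S/V_p = 750000/13800 = 54.3 A.
I_s = S/V_s = 750000/230 = 3260 A.

I_p ≈ 54.3 A, I_s ≈ 3260 A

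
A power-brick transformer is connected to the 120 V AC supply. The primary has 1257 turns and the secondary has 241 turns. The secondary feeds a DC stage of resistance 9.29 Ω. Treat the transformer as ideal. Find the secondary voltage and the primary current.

V_s = V_p × N_s/N_p = 120 × 241/1257 = 23.007 V.
I_s = V_s/R = 23.007/9.29 = 2.4766 A.
I_p = I_s × N_s/N_p = 2.4766 × 241/1257 = 0.475 A.

V_s ≈ 23.0 V, I_p ≈ 0.475 A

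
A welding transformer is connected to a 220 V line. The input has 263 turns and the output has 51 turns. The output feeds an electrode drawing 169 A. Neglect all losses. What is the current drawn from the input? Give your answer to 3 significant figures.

I_in ≈ 32.8 A

For an ideal transformer I_in N_in = I_out N_out, so I_in = 169 × 51/263 = 32.8 A.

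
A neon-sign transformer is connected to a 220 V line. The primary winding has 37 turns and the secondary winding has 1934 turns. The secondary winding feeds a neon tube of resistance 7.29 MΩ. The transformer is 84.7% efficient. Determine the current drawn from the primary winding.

I_p ≈ 0.0973 A

V_s = 220 × 1934/37 = 11499 V.
I_s = V_s/R = 11499/(7.29×10^6) = 0.0015774 A.
P_out = V_s I_s = 11499 × 0.0015774 = 18.140 W.
P_in = P_out/η = 18.140/0.847 = 21.416 W.
I_p = P_in/V_p = 21.416/220 = 0.0973 A.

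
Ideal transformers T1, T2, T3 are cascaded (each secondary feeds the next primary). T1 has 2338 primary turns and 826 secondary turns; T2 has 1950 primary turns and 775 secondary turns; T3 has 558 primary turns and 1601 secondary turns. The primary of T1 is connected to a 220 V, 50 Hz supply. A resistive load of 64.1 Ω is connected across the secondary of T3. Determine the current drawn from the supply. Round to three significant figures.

Secondary of T1: V = 220.00 × 826/2338 = 77.725 V.
Secondary of T2: V = 77.725 × 775/1950 = 30.891 V.
Secondary of T3: V = 30.891 × 1601/558 = 88.630 V.
I_load = 88.630/64.1 = 1.3827 A, so P_out = 88.630 × 1.3827 = 122.55 W.
All ideal ⇒ P_in = P_out, so I_supply = 122.55/220 = 0.557 A.

I_supply ≈ 0.557 A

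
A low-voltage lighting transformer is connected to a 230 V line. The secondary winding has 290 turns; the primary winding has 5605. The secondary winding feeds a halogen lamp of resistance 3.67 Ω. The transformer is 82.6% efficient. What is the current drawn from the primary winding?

V_s = 230 × 290/5605 = 11.900 V.
I_s = V_s/R = 11.900/3.67 = 3.2425 A.
P_out = V_s I_s = 11.900 × 3.2425 = 38.586 W.
P_in = P_out/η = 38.586/0.826 = 46.715 W.
I_p = P_in/V_p = 46.715/230 = 0.203 A.

I_p ≈ 0.203 A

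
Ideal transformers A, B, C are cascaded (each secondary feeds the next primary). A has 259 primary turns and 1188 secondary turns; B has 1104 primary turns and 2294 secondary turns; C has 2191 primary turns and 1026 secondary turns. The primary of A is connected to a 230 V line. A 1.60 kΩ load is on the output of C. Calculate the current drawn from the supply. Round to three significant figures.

I_supply ≈ 2.86 A

Secondary of A: V = 230.00 × 1188/259 = 1055.0 V.
Secondary of B: V = 1055.0 × 2294/1104 = 2192.1 V.
Secondary of C: V = 2192.1 × 1026/2191 = 1026.5 V.
I_load = 1026.5/1600 = 0.64158 A, so P_out = 1026.5 × 0.64158 = 658.61 W.
All ideal ⇒ P_in = P_out, so I_supply = 658.61/230 = 2.86 A.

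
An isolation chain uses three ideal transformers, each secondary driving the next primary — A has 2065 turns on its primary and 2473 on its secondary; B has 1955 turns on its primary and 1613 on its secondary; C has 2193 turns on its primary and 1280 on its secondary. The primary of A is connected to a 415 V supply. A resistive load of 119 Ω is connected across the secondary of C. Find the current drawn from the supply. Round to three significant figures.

After A: V = 415.00 × 2473/2065 = 497.00 V.
After B: V = 497.00 × 1613/1955 = 410.05 V.
After C: V = 410.05 × 1280/2193 = 239.34 V.
I_load = 239.34/119 = 2.0112 A, so P_out = 239.34 × 2.0112 = 481.37 W.
All ideal ⇒ P_in = P_out, so I_supply = 481.37/415 = 1.16 A.

I_supply ≈ 1.16 A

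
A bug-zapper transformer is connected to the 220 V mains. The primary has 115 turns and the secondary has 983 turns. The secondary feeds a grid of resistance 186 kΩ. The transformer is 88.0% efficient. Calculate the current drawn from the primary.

V_s = 220 × 983/115 = 1880.5 V.
I_s = V_s/R = 1880.5/186000 = 0.010110 A.
P_out = V_s I_s = 1880.5 × 0.010110 = 19.013 W.
P_in = P_out/η = 19.013/0.880 = 21.605 W.
I_p = P_in/V_p = 21.605/220 = 0.0982 A.

I_p ≈ 0.0982 A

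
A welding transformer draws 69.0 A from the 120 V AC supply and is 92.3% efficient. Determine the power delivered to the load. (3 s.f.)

P_out ≈ 7640 W

P_in = V_in I_in = 120 × 69.0 = 8280.0 W.
P_out = η P_in = 0.923 × 8280.0 = 7640 W.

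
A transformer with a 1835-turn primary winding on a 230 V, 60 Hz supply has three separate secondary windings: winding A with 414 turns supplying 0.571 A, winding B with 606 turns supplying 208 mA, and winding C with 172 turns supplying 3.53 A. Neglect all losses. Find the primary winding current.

V_A = 230 × 414/1835 = 51.891 V; V_B = 230 × 606/1835 = 75.956 V; V_C = 230 × 172/1835 = 21.559 V.
P_out = V_A I_A + V_B I_B + V_C I_C = 51.891×0.571 + 75.956×0.208 + 21.559×3.53 = 29.630 + 15.799 + 76.102 = 121.53 W.
Ideal ⇒ P_in = P_out, so I_p = P_out/V_p = 121.53/230 = 0.528 A.

I_p ≈ 0.528 A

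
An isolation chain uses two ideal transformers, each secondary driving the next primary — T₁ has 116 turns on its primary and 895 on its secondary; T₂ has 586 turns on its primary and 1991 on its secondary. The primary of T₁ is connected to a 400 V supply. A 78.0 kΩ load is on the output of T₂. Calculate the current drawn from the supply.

Secondary of T₁: V = 400.00 × 895/116 = 3086.2 V.
Secondary of T₂: V = 3086.2 × 1991/586 = 10486 V.
I_load = 10486/78000 = 0.13443 A, so P_out = 10486 × 0.13443 = 1409.6 W.
All ideal ⇒ P_in = P_out, so I_supply = 1409.6/400 = 3.52 A.

I_supply ≈ 3.52 A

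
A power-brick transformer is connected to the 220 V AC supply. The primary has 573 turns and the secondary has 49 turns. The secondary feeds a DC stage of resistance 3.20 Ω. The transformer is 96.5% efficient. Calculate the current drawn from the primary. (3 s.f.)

I_p ≈ 0.521 A

V_s = 220 × 49/573 = 18.813 V.
I_s = V_s/R = 18.813/3.20 = 5.8791 A.
P_out = V_s I_s = 18.813 × 5.8791 = 110.61 W.
P_in = P_out/η = 110.61/0.965 = 114.62 W.
I_p = P_in/V_p = 114.62/220 = 0.521 A.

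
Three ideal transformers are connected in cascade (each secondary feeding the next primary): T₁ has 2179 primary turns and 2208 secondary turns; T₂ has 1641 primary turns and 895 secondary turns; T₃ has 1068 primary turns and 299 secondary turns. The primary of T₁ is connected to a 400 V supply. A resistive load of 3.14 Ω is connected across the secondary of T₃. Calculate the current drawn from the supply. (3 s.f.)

After T₁: V = 400.00 × 2208/2179 = 405.32 V.
After T₂: V = 405.32 × 895/1641 = 221.06 V.
After T₃: V = 221.06 × 299/1068 = 61.889 V.
I_load = 61.889/3.14 = 19.710 A, so P_out = 61.889 × 19.710 = 1219.8 W.
All ideal ⇒ P_in = P_out, so I_supply = 1219.8/400 = 3.05 A.

I_supply ≈ 3.05 A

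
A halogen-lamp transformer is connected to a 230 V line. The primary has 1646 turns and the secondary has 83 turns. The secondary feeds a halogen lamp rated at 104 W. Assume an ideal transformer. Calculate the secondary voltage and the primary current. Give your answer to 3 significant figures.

V_s = V_p × N_s/N_p = 230 × 83/1646 = 11.598 V.
I_s = P/V_s = 104/11.598 = 8.9672 A.
I_p = I_s × N_s/N_p = 8.9672 × 83/1646 = 0.452 A.

V_s ≈ 11.6 V, I_p ≈ 0.452 A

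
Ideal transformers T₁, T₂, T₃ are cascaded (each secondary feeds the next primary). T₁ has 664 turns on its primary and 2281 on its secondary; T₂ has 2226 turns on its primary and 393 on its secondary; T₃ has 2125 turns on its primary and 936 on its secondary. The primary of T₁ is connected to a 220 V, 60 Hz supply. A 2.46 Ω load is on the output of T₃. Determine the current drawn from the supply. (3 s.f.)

After T₁: V = 220.00 × 2281/664 = 755.75 V.
After T₂: V = 755.75 × 393/2226 = 133.43 V.
After T₃: V = 133.43 × 936/2125 = 58.771 V.
I_load = 58.771/2.46 = 23.891 A, so P_out = 58.771 × 23.891 = 1404.1 W.
All ideal ⇒ P_in = P_out, so I_supply = 1404.1/220 = 6.38 A.

I_supply ≈ 6.38 A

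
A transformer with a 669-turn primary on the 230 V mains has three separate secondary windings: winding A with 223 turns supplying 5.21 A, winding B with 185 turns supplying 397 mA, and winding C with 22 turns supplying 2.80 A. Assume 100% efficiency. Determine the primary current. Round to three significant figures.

I_p ≈ 1.94 A

V_A = 230 × 223/669 = 76.667 V; V_B = 230 × 185/669 = 63.602 V; V_C = 230 × 22/669 = 7.5635 V.
P_out = V_A I_A + V_B I_B + V_C I_C = 76.667×5.21 + 63.602×0.397 + 7.5635×2.80 = 399.43 + 25.250 + 21.178 = 445.86 W.
Ideal ⇒ P_in = P_out, so I_p = P_out/V_p = 445.86/230 = 1.94 A.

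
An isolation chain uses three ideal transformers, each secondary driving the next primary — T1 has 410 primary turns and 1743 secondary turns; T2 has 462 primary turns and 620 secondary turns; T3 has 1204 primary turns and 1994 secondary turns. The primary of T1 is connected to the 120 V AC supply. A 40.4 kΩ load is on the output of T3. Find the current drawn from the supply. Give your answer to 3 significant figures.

I_supply ≈ 0.265 A

After T1: V = 120.00 × 1743/410 = 510.15 V.
After T2: V = 510.15 × 620/462 = 684.61 V.
After T3: V = 684.61 × 1994/1204 = 1133.8 V.
I_load = 1133.8/40400 = 0.028065 A, so P_out = 1133.8 × 0.028065 = 31.820 W.
All ideal ⇒ P_in = P_out, so I_supply = 31.820/120 = 0.265 A.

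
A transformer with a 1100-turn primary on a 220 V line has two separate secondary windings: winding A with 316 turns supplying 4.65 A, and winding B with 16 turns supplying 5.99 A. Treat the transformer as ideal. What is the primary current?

V_A = 220 × 316/1100 = 63.200 V; V_B = 220 × 16/1100 = 3.2000 V.
P_out = V_A I_A + V_B I_B = 63.200×4.65 + 3.2000×5.99 = 293.88 + 19.168 = 313.05 W.
Ideal ⇒ P_in = P_out, so I_p = P_out/V_p = 313.05/220 = 1.42 A.

I_p ≈ 1.42 A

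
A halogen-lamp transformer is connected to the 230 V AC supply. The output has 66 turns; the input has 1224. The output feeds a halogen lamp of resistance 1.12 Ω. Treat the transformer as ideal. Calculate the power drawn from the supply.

P ≈ 137 W

V_out = V_in × N_out/N_in = 230 × 66/1224 = 12.402 V.
I_out = V_out/R = 12.402/1.12 = 11.073 A.
I_in = I_out × N_out/N_in = 11.073 × 66/1224 = 0.59708 A.
P = V_in I_in = 230 × 0.59708 = 137 W.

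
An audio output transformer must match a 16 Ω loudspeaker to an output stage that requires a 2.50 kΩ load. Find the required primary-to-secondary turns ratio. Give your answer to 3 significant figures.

N_p/N_s ≈ 12.5

Z_p/Z_s = (N_p/N_s)², so N_p/N_s = √(2500/16) = √156 = 12.5.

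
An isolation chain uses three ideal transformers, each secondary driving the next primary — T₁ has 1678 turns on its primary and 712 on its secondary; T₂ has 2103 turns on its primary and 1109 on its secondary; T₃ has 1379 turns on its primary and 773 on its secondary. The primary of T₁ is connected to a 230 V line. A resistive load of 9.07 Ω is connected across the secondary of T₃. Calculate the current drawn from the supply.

I_supply ≈ 0.399 A

After T₁: V = 230.00 × 712/1678 = 97.592 V.
After T₂: V = 97.592 × 1109/2103 = 51.465 V.
After T₃: V = 51.465 × 773/1379 = 28.849 V.
I_load = 28.849/9.07 = 3.1807 A, so P_out = 28.849 × 3.1807 = 91.757 W.
All ideal ⇒ P_in = P_out, so I_supply = 91.757/230 = 0.399 A.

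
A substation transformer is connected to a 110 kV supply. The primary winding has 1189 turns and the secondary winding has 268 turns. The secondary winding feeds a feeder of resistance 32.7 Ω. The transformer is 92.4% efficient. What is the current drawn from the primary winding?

V_s = 110000 × 268/1189 = 24794 V.
I_s = V_s/R = 24794/32.7 = 758.22 A.
P_out = V_s I_s = 24794 × 758.22 = 1.8799×10^7 W.
P_in = P_out/η = 1.8799×10^7/0.924 = 2.0346×10^7 W.
I_p = P_in/V_p = 2.0346×10^7/110000 = 185 A.

I_p ≈ 185 A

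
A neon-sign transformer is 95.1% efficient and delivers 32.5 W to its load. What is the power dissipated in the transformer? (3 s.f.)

P_loss ≈ 1.67 W

P_in = P_out/η = 32.5/0.951 = 34.1746 W.
P_loss = P_in − P_out = 34.1746 − 32.5 = 1.67 W.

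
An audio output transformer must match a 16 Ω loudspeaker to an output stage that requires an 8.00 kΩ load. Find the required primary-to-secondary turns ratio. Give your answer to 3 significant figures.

Z_p/Z_s = (N_p/N_s)², so N_p/N_s = √(8000/16) = √500 = 22.4.

N_p/N_s ≈ 22.4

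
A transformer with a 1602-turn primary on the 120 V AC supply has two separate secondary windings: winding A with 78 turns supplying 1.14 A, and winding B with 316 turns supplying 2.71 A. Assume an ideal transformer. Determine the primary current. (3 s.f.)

I_p ≈ 0.590 A

V_A = 120 × 78/1602 = 5.8427 V; V_B = 120 × 316/1602 = 23.670 V.
P_out = V_A I_A + V_B I_B = 5.8427×1.14 + 23.670×2.71 = 6.6607 + 64.147 = 70.807 W.
Ideal ⇒ P_in = P_out, so I_p = P_out/V_p = 70.807/120 = 0.590 A.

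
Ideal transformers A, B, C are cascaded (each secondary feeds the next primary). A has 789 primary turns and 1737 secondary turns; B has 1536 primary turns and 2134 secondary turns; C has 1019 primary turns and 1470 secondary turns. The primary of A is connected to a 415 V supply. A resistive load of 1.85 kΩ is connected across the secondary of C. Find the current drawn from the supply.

I_supply ≈ 4.37 A

After A: V = 415.00 × 1737/789 = 913.63 V.
After B: V = 913.63 × 2134/1536 = 1269.3 V.
After C: V = 1269.3 × 1470/1019 = 1831.1 V.
I_load = 1831.1/1850 = 0.98980 A, so P_out = 1831.1 × 0.98980 = 1812.4 W.
All ideal ⇒ P_in = P_out, so I_supply = 1812.4/415 = 4.37 A.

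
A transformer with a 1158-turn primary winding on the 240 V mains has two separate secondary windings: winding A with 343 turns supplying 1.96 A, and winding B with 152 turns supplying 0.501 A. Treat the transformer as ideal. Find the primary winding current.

V_A = 240 × 343/1158 = 71.088 V; V_B = 240 × 152/1158 = 31.503 V.
P_out = V_A I_A + V_B I_B = 71.088×1.96 + 31.503×0.501 = 139.33 + 15.783 = 155.12 W.
Ideal ⇒ P_in = P_out, so I_p = P_out/V_p = 155.12/240 = 0.646 A.

I_p ≈ 0.646 A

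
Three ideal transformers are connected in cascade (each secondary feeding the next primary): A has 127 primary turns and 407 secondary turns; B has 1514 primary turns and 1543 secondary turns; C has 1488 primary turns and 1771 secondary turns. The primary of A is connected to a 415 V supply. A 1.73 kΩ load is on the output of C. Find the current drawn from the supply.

I_supply ≈ 3.62 A

Secondary of A: V = 415.00 × 407/127 = 1330.0 V.
Secondary of B: V = 1330.0 × 1543/1514 = 1355.4 V.
Secondary of C: V = 1355.4 × 1771/1488 = 1613.2 V.
I_load = 1613.2/1730 = 0.93250 A, so P_out = 1613.2 × 0.93250 = 1504.3 W.
All ideal ⇒ P_in = P_out, so I_supply = 1504.3/415 = 3.62 A.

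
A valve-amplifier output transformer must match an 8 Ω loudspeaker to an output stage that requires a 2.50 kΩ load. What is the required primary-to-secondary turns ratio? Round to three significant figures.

Z_p/Z_s = (N_p/N_s)², so N_p/N_s = √(2500/8) = √312 = 17.7.

N_p/N_s ≈ 17.7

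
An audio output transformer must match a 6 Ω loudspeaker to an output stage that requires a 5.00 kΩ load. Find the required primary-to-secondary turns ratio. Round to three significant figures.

Z_p/Z_s = (N_p/N_s)², so N_p/N_s = √(5000/6) = √833 = 28.9.

N_p/N_s ≈ 28.9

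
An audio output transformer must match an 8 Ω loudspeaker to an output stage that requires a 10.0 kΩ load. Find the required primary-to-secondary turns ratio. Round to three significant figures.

Z_p/Z_s = (N_p/N_s)², so N_p/N_s = √(10000/8) = √1250 = 35.4.

N_p/N_s ≈ 35.4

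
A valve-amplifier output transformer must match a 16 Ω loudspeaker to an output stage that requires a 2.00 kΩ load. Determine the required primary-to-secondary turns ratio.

Z_p/Z_s = (N_p/N_s)², so N_p/N_s = √(2000/16) = √125 = 11.2.

N_p/N_s ≈ 11.2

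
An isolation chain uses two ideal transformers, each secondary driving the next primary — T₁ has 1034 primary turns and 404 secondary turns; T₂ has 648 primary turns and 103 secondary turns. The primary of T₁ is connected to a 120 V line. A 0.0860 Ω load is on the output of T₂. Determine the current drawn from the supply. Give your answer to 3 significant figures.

I_supply ≈ 5.38 A

After T₁: V = 120.00 × 404/1034 = 46.886 V.
After T₂: V = 46.886 × 103/648 = 7.4525 V.
I_load = 7.4525/0.0860 = 86.657 A, so P_out = 7.4525 × 86.657 = 645.82 W.
All ideal ⇒ P_in = P_out, so I_supply = 645.82/120 = 5.38 A.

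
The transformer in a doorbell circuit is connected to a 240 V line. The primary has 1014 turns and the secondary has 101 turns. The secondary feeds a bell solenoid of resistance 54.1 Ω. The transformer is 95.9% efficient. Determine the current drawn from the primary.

I_p ≈ 0.0459 A

V_s = 240 × 101/1014 = 23.905 V.
I_s = V_s/R = 23.905/54.1 = 0.44187 A.
P_out = V_s I_s = 23.905 × 0.44187 = 10.563 W.
P_in = P_out/η = 10.563/0.959 = 11.015 W.
I_p = P_in/V_p = 11.015/240 = 0.0459 A.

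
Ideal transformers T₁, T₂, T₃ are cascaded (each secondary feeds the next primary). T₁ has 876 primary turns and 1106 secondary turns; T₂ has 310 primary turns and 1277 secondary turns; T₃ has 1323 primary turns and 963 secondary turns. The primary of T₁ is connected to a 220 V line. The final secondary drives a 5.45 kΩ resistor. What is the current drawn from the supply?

I_supply ≈ 0.579 A

Secondary of T₁: V = 220.00 × 1106/876 = 277.76 V.
Secondary of T₂: V = 277.76 × 1277/310 = 1144.2 V.
Secondary of T₃: V = 1144.2 × 963/1323 = 832.85 V.
I_load = 832.85/5450 = 0.15282 A, so P_out = 832.85 × 0.15282 = 127.27 W.
All ideal ⇒ P_in = P_out, so I_supply = 127.27/220 = 0.579 A.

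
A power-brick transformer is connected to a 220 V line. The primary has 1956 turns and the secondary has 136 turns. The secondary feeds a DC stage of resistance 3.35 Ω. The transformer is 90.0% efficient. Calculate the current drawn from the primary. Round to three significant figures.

I_p ≈ 0.353 A

V_s = 220 × 136/1956 = 15.297 V.
I_s = V_s/R = 15.297/3.35 = 4.5661 A.
P_out = V_s I_s = 15.297 × 4.5661 = 69.846 W.
P_in = P_out/η = 69.846/0.900 = 77.607 W.
I_p = P_in/V_p = 77.607/220 = 0.353 A.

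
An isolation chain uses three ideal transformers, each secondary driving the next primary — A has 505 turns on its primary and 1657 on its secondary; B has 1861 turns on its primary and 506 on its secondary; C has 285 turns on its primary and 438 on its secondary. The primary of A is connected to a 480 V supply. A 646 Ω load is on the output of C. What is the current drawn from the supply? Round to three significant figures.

After A: V = 480.00 × 1657/505 = 1575.0 V.
After B: V = 1575.0 × 506/1861 = 428.23 V.
After C: V = 428.23 × 438/285 = 658.12 V.
I_load = 658.12/646 = 1.0188 A, so P_out = 658.12 × 1.0188 = 670.47 W.
All ideal ⇒ P_in = P_out, so I_supply = 670.47/480 = 1.40 A.

I_supply ≈ 1.40 A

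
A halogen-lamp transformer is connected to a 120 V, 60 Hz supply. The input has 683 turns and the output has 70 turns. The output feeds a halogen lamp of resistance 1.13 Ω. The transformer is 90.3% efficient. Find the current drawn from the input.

I_in ≈ 1.24 A

V_out = 120 × 70/683 = 12.299 V.
I_out = V_out/R = 12.299/1.13 = 10.884 A.
P_out = V_out I_out = 12.299 × 10.884 = 133.86 W.
P_in = P_out/η = 133.86/0.903 = 148.24 W.
I_in = P_in/V_in = 148.24/120 = 1.24 A.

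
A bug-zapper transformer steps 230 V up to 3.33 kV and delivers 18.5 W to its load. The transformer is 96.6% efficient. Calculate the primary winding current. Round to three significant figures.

I_p ≈ 0.0833 A

P_in = P_out/η = 18.5/0.966 = 19.151 W.
I_p = P_in/V_p = 19.151/230 = 0.0833 A.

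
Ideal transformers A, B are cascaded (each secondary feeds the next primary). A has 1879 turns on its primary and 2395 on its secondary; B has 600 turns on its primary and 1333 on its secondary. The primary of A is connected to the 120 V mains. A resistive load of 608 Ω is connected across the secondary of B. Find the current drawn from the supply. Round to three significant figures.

I_supply ≈ 1.58 A

After A: V = 120.00 × 2395/1879 = 152.95 V.
After B: V = 152.95 × 1333/600 = 339.81 V.
I_load = 339.81/608 = 0.55890 A, so P_out = 339.81 × 0.55890 = 189.92 W.
All ideal ⇒ P_in = P_out, so I_supply = 189.92/120 = 1.58 A.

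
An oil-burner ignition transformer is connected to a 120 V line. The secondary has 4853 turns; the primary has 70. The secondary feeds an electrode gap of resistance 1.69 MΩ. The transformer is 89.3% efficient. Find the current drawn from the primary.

V_s = 120 × 4853/70 = 8319.4 V.
I_s = V_s/R = 8319.4/(1.69×10^6) = 0.0049227 A.
P_out = V_s I_s = 8319.4 × 0.0049227 = 40.954 W.
P_in = P_out/η = 40.954/0.893 = 45.862 W.
I_p = P_in/V_p = 45.862/120 = 0.382 A.

I_p ≈ 0.382 A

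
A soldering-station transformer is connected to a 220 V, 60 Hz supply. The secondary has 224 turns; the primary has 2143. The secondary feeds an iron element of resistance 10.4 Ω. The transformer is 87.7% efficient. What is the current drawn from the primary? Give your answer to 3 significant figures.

V_s = 220 × 224/2143 = 22.996 V.
I_s = V_s/R = 22.996/10.4 = 2.2111 A.
P_out = V_s I_s = 22.996 × 2.2111 = 50.847 W.
P_in = P_out/η = 50.847/0.877 = 57.978 W.
I_p = P_in/V_p = 57.978/220 = 0.264 A.

I_p ≈ 0.264 A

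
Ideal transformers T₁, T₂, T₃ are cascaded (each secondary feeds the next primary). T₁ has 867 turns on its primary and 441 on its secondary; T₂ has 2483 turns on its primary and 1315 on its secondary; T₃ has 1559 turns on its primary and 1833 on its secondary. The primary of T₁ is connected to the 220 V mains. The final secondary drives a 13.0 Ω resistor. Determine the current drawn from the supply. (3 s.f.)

I_supply ≈ 1.70 A

Secondary of T₁: V = 220.00 × 441/867 = 111.90 V.
Secondary of T₂: V = 111.90 × 1315/2483 = 59.264 V.
Secondary of T₃: V = 59.264 × 1833/1559 = 69.680 V.
I_load = 69.680/13.0 = 5.3600 A, so P_out = 69.680 × 5.3600 = 373.48 W.
All ideal ⇒ P_in = P_out, so I_supply = 373.48/220 = 1.70 A.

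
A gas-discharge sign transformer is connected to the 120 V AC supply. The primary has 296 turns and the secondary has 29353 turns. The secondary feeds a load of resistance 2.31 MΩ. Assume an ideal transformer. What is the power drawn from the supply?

V_s = V_p × N_s/N_p = 120 × 29353/296 = 11900 V.
I_s = V_s/R = 11900/(2.31×10^6) = 0.0051515 A.
I_p = I_s × N_s/N_p = 0.0051515 × 29353/296 = 0.51085 A.
P = V_p I_p = 120 × 0.51085 = 61.3 W.

P ≈ 61.3 W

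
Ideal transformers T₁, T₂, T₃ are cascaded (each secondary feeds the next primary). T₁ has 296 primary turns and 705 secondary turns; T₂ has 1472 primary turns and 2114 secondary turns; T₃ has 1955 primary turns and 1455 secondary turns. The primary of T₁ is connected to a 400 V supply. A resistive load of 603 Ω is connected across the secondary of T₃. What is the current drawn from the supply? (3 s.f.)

After T₁: V = 400.00 × 705/296 = 952.70 V.
After T₂: V = 952.70 × 2114/1472 = 1368.2 V.
After T₃: V = 1368.2 × 1455/1955 = 1018.3 V.
I_load = 1018.3/603 = 1.6887 A, so P_out = 1018.3 × 1.6887 = 1719.6 W.
All ideal ⇒ P_in = P_out, so I_supply = 1719.6/400 = 4.30 A.

I_supply ≈ 4.30 A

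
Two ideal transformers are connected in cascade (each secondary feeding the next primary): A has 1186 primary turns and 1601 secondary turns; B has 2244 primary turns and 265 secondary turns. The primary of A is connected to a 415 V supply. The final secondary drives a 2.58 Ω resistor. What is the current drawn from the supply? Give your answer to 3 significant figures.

After A: V = 415.00 × 1601/1186 = 560.22 V.
After B: V = 560.22 × 265/2244 = 66.157 V.
I_load = 66.157/2.58 = 25.642 A, so P_out = 66.157 × 25.642 = 1696.4 W.
All ideal ⇒ P_in = P_out, so I_supply = 1696.4/415 = 4.09 A.

I_supply ≈ 4.09 A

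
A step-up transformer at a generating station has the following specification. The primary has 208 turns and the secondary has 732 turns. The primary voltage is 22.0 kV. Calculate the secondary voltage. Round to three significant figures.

V_s ≈ 77400 V

V_s/V_p = N_s/N_p, so V_s = 22000 × 732/208 = 77400 V.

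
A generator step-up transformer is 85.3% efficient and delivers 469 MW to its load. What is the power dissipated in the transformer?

P_loss ≈ 8.08×10^7 W

P_in = P_out/η = 4.69×10^8/0.853 = 5.49824×10^8 W.
P_loss = P_in − P_out = 5.49824×10^8 − 4.69×10^8 = 8.08×10^7 W.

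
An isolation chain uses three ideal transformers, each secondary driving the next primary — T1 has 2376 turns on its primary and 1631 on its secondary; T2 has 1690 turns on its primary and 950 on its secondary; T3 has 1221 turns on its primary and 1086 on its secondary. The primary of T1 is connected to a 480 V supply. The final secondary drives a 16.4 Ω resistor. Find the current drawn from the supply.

I_supply ≈ 3.45 A

Secondary of T1: V = 480.00 × 1631/2376 = 329.49 V.
Secondary of T2: V = 329.49 × 950/1690 = 185.22 V.
Secondary of T3: V = 185.22 × 1086/1221 = 164.74 V.
I_load = 164.74/16.4 = 10.045 A, so P_out = 164.74 × 10.045 = 1654.8 W.
All ideal ⇒ P_in = P_out, so I_supply = 1654.8/480 = 3.45 A.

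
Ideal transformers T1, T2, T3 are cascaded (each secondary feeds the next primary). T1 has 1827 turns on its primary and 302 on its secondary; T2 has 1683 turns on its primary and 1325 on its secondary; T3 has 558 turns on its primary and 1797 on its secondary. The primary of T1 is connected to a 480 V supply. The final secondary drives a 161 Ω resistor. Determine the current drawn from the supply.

I_supply ≈ 0.524 A

Secondary of T1: V = 480.00 × 302/1827 = 79.343 V.
Secondary of T2: V = 79.343 × 1325/1683 = 62.466 V.
Secondary of T3: V = 62.466 × 1797/558 = 201.17 V.
I_load = 201.17/161 = 1.2495 A, so P_out = 201.17 × 1.2495 = 251.35 W.
All ideal ⇒ P_in = P_out, so I_supply = 251.35/480 = 0.524 A.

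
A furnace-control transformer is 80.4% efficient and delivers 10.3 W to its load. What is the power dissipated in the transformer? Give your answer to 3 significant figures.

P_loss ≈ 2.51 W

P_in = P_out/η = 10.3/0.804 = 12.8109 W.
P_loss = P_in − P_out = 12.8109 − 10.3 = 2.51 W.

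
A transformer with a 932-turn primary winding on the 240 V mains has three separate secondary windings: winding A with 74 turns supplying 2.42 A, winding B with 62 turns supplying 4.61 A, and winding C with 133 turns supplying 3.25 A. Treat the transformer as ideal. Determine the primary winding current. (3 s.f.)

V_A = 240 × 74/932 = 19.056 V; V_B = 240 × 62/932 = 15.966 V; V_C = 240 × 133/932 = 34.249 V.
P_out = V_A I_A + V_B I_B + V_C I_C = 19.056×2.42 + 15.966×4.61 + 34.249×3.25 = 46.115 + 73.602 + 111.31 = 231.03 W.
Ideal ⇒ P_in = P_out, so I_p = P_out/V_p = 231.03/240 = 0.963 A.

I_p ≈ 0.963 A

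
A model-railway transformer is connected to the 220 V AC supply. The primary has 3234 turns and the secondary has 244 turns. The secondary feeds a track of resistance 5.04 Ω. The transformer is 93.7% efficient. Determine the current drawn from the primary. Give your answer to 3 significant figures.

V_s = 220 × 244/3234 = 16.599 V.
I_s = V_s/R = 16.599/5.04 = 3.2934 A.
P_out = V_s I_s = 16.599 × 3.2934 = 54.666 W.
P_in = P_out/η = 54.666/0.937 = 58.341 W.
I_p = P_in/V_p = 58.341/220 = 0.265 A.

I_p ≈ 0.265 A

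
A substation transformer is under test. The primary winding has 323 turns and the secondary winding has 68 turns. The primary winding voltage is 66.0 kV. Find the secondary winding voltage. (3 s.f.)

V_s ≈ 13900 V

V_s/V_p = N_s/N_p, so V_s = 66000 × 68/323 = 13900 V.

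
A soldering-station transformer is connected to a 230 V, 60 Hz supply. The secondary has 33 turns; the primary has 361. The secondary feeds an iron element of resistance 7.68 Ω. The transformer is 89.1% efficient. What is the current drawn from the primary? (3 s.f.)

V_s = 230 × 33/361 = 21.025 V.
I_s = V_s/R = 21.025/7.68 = 2.7376 A.
P_out = V_s I_s = 21.025 × 2.7376 = 57.558 W.
P_in = P_out/η = 57.558/0.891 = 64.600 W.
I_p = P_in/V_p = 64.600/230 = 0.281 A.

I_p ≈ 0.281 A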